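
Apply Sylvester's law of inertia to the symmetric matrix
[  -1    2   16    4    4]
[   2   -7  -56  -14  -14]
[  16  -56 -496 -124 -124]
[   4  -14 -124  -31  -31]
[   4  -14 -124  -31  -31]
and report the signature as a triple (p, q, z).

Answer: (0, 3, 2)

Derivation:
step 0: pivot -1 → sign −
step 1: pivot -3 → sign −
step 2: pivot -48 → sign −
step 3: row/col 3 already zero → sign 0
step 4: row/col 4 already zero → sign 0
signature = (0, 3, 2)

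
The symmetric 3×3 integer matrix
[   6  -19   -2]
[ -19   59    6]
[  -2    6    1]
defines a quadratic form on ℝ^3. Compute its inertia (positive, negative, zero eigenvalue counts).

step 0: pivot 6 → sign +
step 1: pivot -7/6 → sign −
step 2: pivot 3/7 → sign +
signature = (2, 1, 0)

Answer: (2, 1, 0)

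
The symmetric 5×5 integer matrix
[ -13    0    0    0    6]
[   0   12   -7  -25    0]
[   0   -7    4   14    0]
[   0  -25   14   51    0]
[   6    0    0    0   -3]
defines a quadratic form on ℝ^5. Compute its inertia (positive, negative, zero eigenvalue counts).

Answer: (2, 3, 0)

Derivation:
step 0: pivot -13 → sign −
step 1: pivot 12 → sign +
step 2: pivot -1/12 → sign −
step 3: pivot 3 → sign +
step 4: pivot -3/13 → sign −
signature = (2, 3, 0)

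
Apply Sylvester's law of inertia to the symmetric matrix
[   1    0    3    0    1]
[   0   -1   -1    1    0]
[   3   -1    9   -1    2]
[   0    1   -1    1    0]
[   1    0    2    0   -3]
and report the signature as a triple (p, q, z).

Answer: (2, 3, 0)

Derivation:
step 0: pivot 1 → sign +
step 1: pivot -1 → sign −
step 2: pivot 1 → sign +
step 3: pivot -2 → sign −
step 4: pivot -3 → sign −
signature = (2, 3, 0)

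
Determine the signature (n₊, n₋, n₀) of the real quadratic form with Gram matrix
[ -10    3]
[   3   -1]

Answer: (0, 2, 0)

Derivation:
step 0: pivot -10 → sign −
step 1: pivot -1/10 → sign −
signature = (0, 2, 0)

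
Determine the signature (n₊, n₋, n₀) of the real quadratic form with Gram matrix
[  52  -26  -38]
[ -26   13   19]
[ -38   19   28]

Answer: (2, 0, 1)

Derivation:
step 0: pivot 52 → sign +
step 1: pivot 3/13 → sign +
step 2: row/col 2 already zero → sign 0
signature = (2, 0, 1)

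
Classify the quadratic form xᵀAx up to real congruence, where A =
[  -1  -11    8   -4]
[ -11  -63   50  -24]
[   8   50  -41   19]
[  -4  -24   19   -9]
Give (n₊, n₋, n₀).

Answer: (2, 2, 0)

Derivation:
step 0: pivot -1 → sign −
step 1: pivot 58 → sign +
step 2: pivot -55/29 → sign −
step 3: pivot 6/55 → sign +
signature = (2, 2, 0)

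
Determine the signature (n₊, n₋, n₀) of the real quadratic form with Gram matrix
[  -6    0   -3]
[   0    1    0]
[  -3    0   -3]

Answer: (1, 2, 0)

Derivation:
step 0: pivot -6 → sign −
step 1: pivot 1 → sign +
step 2: pivot -3/2 → sign −
signature = (1, 2, 0)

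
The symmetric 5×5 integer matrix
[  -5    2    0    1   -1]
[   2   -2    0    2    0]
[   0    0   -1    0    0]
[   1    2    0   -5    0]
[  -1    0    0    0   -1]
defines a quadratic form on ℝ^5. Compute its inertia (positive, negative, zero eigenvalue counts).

step 0: pivot -5 → sign −
step 1: pivot -6/5 → sign −
step 2: pivot -1 → sign −
step 3: pivot -2/3 → sign −
step 4: pivot 3/2 → sign +
signature = (1, 4, 0)

Answer: (1, 4, 0)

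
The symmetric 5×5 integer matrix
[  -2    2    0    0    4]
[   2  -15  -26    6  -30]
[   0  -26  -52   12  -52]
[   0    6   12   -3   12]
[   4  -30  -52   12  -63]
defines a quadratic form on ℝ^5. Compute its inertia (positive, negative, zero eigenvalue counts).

Answer: (0, 4, 1)

Derivation:
step 0: pivot -2 → sign −
step 1: pivot -13 → sign −
step 2: pivot -3/13 → sign −
step 3: pivot -3 → sign −
step 4: row/col 4 already zero → sign 0
signature = (0, 4, 1)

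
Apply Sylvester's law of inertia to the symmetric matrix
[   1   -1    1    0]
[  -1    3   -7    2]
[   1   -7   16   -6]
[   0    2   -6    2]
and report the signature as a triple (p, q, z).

Answer: (2, 1, 1)

Derivation:
step 0: pivot 1 → sign +
step 1: pivot 2 → sign +
step 2: pivot -3 → sign −
step 3: row/col 3 already zero → sign 0
signature = (2, 1, 1)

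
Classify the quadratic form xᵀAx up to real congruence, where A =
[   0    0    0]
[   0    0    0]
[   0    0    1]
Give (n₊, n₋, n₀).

step 0: pivot 1 → sign +
step 1: row/col 1 already zero → sign 0
step 2: row/col 2 already zero → sign 0
signature = (1, 0, 2)

Answer: (1, 0, 2)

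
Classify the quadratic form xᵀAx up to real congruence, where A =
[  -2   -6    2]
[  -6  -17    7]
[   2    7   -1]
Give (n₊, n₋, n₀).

step 0: pivot -2 → sign −
step 1: pivot 1 → sign +
step 2: row/col 2 already zero → sign 0
signature = (1, 1, 1)

Answer: (1, 1, 1)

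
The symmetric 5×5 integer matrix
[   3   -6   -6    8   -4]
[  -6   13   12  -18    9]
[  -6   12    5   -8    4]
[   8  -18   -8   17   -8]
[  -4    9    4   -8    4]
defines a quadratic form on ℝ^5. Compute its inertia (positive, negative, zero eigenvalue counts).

Answer: (3, 2, 0)

Derivation:
step 0: pivot 3 → sign +
step 1: pivot 1 → sign +
step 2: pivot -7 → sign −
step 3: pivot 17/21 → sign +
step 4: pivot -1/17 → sign −
signature = (3, 2, 0)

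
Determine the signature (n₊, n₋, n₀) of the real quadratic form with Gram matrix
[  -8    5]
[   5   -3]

step 0: pivot -8 → sign −
step 1: pivot 1/8 → sign +
signature = (1, 1, 0)

Answer: (1, 1, 0)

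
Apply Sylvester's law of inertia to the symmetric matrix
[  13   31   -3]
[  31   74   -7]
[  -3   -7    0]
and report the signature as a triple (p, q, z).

step 0: pivot 13 → sign +
step 1: pivot 1/13 → sign +
step 2: pivot -1 → sign −
signature = (2, 1, 0)

Answer: (2, 1, 0)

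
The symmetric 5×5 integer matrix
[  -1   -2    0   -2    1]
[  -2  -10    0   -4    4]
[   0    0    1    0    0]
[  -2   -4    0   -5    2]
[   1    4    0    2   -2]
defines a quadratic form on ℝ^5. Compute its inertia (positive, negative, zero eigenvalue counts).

Answer: (1, 4, 0)

Derivation:
step 0: pivot -1 → sign −
step 1: pivot -6 → sign −
step 2: pivot 1 → sign +
step 3: pivot -1 → sign −
step 4: pivot -1/3 → sign −
signature = (1, 4, 0)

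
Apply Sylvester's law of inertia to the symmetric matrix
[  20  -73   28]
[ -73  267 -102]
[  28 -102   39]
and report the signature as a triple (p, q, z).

Answer: (2, 1, 0)

Derivation:
step 0: pivot 20 → sign +
step 1: pivot 11/20 → sign +
step 2: pivot -3/11 → sign −
signature = (2, 1, 0)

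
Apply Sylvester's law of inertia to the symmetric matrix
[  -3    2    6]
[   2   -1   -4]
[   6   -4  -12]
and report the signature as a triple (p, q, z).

step 0: pivot -3 → sign −
step 1: pivot 1/3 → sign +
step 2: row/col 2 already zero → sign 0
signature = (1, 1, 1)

Answer: (1, 1, 1)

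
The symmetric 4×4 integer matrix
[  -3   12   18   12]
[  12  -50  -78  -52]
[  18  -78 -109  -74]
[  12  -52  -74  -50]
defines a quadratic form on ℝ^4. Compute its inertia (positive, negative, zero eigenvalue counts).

step 0: pivot -3 → sign −
step 1: pivot -2 → sign −
step 2: pivot 17 → sign +
step 3: pivot 2/17 → sign +
signature = (2, 2, 0)

Answer: (2, 2, 0)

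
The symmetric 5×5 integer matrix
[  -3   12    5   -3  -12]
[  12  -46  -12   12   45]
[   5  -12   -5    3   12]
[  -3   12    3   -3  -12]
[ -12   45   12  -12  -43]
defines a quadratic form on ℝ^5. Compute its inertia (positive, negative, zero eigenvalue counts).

Answer: (3, 2, 0)

Derivation:
step 0: pivot -3 → sign −
step 1: pivot 2 → sign +
step 2: pivot -86/3 → sign −
step 3: pivot 6/43 → sign +
step 4: pivot 1/2 → sign +
signature = (3, 2, 0)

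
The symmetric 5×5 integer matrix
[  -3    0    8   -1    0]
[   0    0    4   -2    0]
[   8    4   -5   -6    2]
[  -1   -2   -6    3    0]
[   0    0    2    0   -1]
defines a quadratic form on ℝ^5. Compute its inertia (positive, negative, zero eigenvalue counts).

Answer: (1, 4, 0)

Derivation:
step 0: pivot -3 → sign −
step 1: pivot 49/3 → sign +
step 2: pivot -48/49 → sign −
step 3: pivot -5/4 → sign −
step 4: pivot -1/5 → sign −
signature = (1, 4, 0)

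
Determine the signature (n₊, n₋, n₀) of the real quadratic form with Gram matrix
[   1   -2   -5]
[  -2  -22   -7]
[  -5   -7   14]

Answer: (2, 1, 0)

Derivation:
step 0: pivot 1 → sign +
step 1: pivot -26 → sign −
step 2: pivot 3/26 → sign +
signature = (2, 1, 0)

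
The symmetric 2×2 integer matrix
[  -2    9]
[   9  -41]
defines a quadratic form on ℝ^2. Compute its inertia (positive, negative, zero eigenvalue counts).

step 0: pivot -2 → sign −
step 1: pivot -1/2 → sign −
signature = (0, 2, 0)

Answer: (0, 2, 0)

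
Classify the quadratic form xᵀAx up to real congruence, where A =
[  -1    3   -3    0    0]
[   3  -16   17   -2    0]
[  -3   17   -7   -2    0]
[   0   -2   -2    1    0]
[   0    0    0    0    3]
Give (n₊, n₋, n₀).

Answer: (2, 3, 0)

Derivation:
step 0: pivot -1 → sign −
step 1: pivot -7 → sign −
step 2: pivot 78/7 → sign +
step 3: pivot -1/13 → sign −
step 4: pivot 3 → sign +
signature = (2, 3, 0)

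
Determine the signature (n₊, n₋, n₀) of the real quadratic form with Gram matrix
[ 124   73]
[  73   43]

step 0: pivot 124 → sign +
step 1: pivot 3/124 → sign +
signature = (2, 0, 0)

Answer: (2, 0, 0)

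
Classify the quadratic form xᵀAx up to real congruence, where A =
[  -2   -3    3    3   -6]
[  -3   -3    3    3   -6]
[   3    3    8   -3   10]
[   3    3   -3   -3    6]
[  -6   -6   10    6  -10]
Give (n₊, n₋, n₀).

Answer: (3, 1, 1)

Derivation:
step 0: pivot -2 → sign −
step 1: pivot 3/2 → sign +
step 2: pivot 11 → sign +
step 3: pivot 6/11 → sign +
step 4: row/col 4 already zero → sign 0
signature = (3, 1, 1)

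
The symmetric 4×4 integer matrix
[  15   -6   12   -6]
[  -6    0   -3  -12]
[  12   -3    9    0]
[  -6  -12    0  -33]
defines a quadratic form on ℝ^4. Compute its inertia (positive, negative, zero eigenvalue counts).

step 0: pivot 15 → sign +
step 1: pivot -12/5 → sign −
step 2: pivot 3/4 → sign +
step 3: pivot 3 → sign +
signature = (3, 1, 0)

Answer: (3, 1, 0)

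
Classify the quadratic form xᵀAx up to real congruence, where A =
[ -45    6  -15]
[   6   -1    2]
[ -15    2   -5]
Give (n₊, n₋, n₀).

Answer: (0, 2, 1)

Derivation:
step 0: pivot -45 → sign −
step 1: pivot -1/5 → sign −
step 2: row/col 2 already zero → sign 0
signature = (0, 2, 1)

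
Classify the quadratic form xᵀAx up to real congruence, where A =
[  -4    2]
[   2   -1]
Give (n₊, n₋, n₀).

Answer: (0, 1, 1)

Derivation:
step 0: pivot -4 → sign −
step 1: row/col 1 already zero → sign 0
signature = (0, 1, 1)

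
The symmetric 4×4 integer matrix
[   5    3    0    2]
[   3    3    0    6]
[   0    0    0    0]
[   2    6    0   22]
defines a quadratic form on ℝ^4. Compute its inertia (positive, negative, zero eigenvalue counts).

step 0: pivot 5 → sign +
step 1: pivot 6/5 → sign +
step 2: pivot 2 → sign +
step 3: row/col 3 already zero → sign 0
signature = (3, 0, 1)

Answer: (3, 0, 1)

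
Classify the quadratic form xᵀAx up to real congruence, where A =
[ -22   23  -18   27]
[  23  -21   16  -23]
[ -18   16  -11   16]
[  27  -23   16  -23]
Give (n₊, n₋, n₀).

Answer: (2, 2, 0)

Derivation:
step 0: pivot -22 → sign −
step 1: pivot 67/22 → sign +
step 2: pivot 75/67 → sign +
step 3: pivot -6/25 → sign −
signature = (2, 2, 0)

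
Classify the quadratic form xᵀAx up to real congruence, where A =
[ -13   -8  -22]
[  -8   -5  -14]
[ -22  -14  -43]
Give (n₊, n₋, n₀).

step 0: pivot -13 → sign −
step 1: pivot -1/13 → sign −
step 2: pivot -3 → sign −
signature = (0, 3, 0)

Answer: (0, 3, 0)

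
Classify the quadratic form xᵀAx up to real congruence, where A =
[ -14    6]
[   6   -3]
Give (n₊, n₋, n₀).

step 0: pivot -14 → sign −
step 1: pivot -3/7 → sign −
signature = (0, 2, 0)

Answer: (0, 2, 0)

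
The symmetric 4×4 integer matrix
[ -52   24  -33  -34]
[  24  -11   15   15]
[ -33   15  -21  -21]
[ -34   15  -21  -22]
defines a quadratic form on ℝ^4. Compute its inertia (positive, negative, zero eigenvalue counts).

Answer: (1, 3, 0)

Derivation:
step 0: pivot -52 → sign −
step 1: pivot 1/13 → sign +
step 2: pivot -3/4 → sign −
step 3: pivot -3 → sign −
signature = (1, 3, 0)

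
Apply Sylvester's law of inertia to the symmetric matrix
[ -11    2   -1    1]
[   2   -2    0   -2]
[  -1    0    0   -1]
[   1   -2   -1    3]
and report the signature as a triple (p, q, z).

step 0: pivot -11 → sign −
step 1: pivot -18/11 → sign −
step 2: pivot 1/9 → sign +
step 3: pivot -2 → sign −
signature = (1, 3, 0)

Answer: (1, 3, 0)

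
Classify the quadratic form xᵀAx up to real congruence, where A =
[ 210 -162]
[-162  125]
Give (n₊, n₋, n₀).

Answer: (2, 0, 0)

Derivation:
step 0: pivot 210 → sign +
step 1: pivot 1/35 → sign +
signature = (2, 0, 0)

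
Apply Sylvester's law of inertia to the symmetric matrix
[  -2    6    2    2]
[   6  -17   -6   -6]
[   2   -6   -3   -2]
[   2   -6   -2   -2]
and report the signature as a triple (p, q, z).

step 0: pivot -2 → sign −
step 1: pivot 1 → sign +
step 2: pivot -1 → sign −
step 3: row/col 3 already zero → sign 0
signature = (1, 2, 1)

Answer: (1, 2, 1)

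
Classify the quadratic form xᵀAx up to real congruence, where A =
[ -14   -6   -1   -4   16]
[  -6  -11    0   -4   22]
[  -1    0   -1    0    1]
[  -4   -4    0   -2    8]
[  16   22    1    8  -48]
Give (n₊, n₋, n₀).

Answer: (0, 5, 0)

Derivation:
step 0: pivot -14 → sign −
step 1: pivot -59/7 → sign −
step 2: pivot -107/118 → sign −
step 3: pivot -22/107 → sign −
step 4: pivot -6/11 → sign −
signature = (0, 5, 0)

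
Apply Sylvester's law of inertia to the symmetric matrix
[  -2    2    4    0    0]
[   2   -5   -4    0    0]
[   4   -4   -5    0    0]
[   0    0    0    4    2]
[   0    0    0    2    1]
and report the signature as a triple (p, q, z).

step 0: pivot -2 → sign −
step 1: pivot -3 → sign −
step 2: pivot 3 → sign +
step 3: pivot 4 → sign +
step 4: row/col 4 already zero → sign 0
signature = (2, 2, 1)

Answer: (2, 2, 1)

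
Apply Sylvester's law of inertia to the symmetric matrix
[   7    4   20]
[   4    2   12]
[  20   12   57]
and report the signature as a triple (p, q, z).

step 0: pivot 7 → sign +
step 1: pivot -2/7 → sign −
step 2: pivot 1 → sign +
signature = (2, 1, 0)

Answer: (2, 1, 0)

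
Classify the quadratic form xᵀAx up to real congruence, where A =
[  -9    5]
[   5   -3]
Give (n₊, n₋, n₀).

step 0: pivot -9 → sign −
step 1: pivot -2/9 → sign −
signature = (0, 2, 0)

Answer: (0, 2, 0)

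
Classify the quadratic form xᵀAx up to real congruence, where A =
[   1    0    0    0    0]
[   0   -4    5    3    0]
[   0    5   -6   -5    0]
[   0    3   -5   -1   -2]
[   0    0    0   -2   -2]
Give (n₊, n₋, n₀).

step 0: pivot 1 → sign +
step 1: pivot -4 → sign −
step 2: pivot 1/4 → sign +
step 3: pivot -5 → sign −
step 4: pivot -6/5 → sign −
signature = (2, 3, 0)

Answer: (2, 3, 0)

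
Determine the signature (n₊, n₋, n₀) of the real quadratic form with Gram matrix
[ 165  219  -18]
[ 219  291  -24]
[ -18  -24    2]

step 0: pivot 165 → sign +
step 1: pivot 18/55 → sign +
step 2: row/col 2 already zero → sign 0
signature = (2, 0, 1)

Answer: (2, 0, 1)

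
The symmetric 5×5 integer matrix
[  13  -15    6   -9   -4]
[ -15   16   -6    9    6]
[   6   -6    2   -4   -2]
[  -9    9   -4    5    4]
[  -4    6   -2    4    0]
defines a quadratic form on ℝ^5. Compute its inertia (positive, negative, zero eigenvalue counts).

step 0: pivot 13 → sign +
step 1: pivot -17/13 → sign −
step 2: pivot -2/17 → sign −
step 3: pivot 6 → sign +
step 4: row/col 4 already zero → sign 0
signature = (2, 2, 1)

Answer: (2, 2, 1)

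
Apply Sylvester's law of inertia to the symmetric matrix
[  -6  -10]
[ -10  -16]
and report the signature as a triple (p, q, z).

Answer: (1, 1, 0)

Derivation:
step 0: pivot -6 → sign −
step 1: pivot 2/3 → sign +
signature = (1, 1, 0)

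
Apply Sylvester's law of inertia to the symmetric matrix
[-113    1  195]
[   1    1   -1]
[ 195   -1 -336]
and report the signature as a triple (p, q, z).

Answer: (1, 2, 0)

Derivation:
step 0: pivot -113 → sign −
step 1: pivot 114/113 → sign +
step 2: pivot -1/57 → sign −
signature = (1, 2, 0)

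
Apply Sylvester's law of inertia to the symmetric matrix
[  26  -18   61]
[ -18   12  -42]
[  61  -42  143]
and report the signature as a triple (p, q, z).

Answer: (1, 1, 1)

Derivation:
step 0: pivot 26 → sign +
step 1: pivot -6/13 → sign −
step 2: row/col 2 already zero → sign 0
signature = (1, 1, 1)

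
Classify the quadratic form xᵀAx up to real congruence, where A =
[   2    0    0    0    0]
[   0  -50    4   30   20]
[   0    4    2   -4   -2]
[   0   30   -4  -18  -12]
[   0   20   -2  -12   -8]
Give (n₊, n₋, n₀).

Answer: (2, 2, 1)

Derivation:
step 0: pivot 2 → sign +
step 1: pivot -50 → sign −
step 2: pivot 58/25 → sign +
step 3: pivot -32/29 → sign −
step 4: row/col 4 already zero → sign 0
signature = (2, 2, 1)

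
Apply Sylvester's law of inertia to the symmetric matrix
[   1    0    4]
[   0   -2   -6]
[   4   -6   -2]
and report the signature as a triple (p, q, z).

Answer: (1, 1, 1)

Derivation:
step 0: pivot 1 → sign +
step 1: pivot -2 → sign −
step 2: row/col 2 already zero → sign 0
signature = (1, 1, 1)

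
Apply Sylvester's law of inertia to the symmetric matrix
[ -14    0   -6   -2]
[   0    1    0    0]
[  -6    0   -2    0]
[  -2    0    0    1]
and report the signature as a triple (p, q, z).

step 0: pivot -14 → sign −
step 1: pivot 1 → sign +
step 2: pivot 4/7 → sign +
step 3: row/col 3 already zero → sign 0
signature = (2, 1, 1)

Answer: (2, 1, 1)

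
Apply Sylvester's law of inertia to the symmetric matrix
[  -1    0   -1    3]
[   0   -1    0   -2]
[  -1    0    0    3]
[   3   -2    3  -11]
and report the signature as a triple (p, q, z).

step 0: pivot -1 → sign −
step 1: pivot -1 → sign −
step 2: pivot 1 → sign +
step 3: pivot 2 → sign +
signature = (2, 2, 0)

Answer: (2, 2, 0)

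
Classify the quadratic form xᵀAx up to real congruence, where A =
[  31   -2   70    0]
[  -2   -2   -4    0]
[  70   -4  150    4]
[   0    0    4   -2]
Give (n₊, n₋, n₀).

Answer: (2, 2, 0)

Derivation:
step 0: pivot 31 → sign +
step 1: pivot -66/31 → sign −
step 2: pivot -262/33 → sign −
step 3: pivot 2/131 → sign +
signature = (2, 2, 0)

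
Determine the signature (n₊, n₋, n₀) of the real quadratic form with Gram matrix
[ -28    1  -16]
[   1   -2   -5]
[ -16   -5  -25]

step 0: pivot -28 → sign −
step 1: pivot -55/28 → sign −
step 2: pivot -3/55 → sign −
signature = (0, 3, 0)

Answer: (0, 3, 0)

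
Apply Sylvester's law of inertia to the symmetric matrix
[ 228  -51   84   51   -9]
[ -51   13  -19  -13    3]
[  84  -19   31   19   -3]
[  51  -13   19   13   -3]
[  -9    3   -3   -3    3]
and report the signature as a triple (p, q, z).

Answer: (3, 1, 1)

Derivation:
step 0: pivot 228 → sign +
step 1: pivot 121/76 → sign +
step 2: pivot 3/121 → sign +
step 3: pivot -6 → sign −
step 4: row/col 4 already zero → sign 0
signature = (3, 1, 1)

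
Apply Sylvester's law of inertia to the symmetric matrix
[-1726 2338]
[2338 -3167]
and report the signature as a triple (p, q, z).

step 0: pivot -1726 → sign −
step 1: pivot 1/863 → sign +
signature = (1, 1, 0)

Answer: (1, 1, 0)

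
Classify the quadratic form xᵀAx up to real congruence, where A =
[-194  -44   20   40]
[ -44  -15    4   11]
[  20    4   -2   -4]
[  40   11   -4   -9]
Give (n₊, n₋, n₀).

step 0: pivot -194 → sign −
step 1: pivot -487/97 → sign −
step 2: pivot 58/487 → sign +
step 3: pivot -2/29 → sign −
signature = (1, 3, 0)

Answer: (1, 3, 0)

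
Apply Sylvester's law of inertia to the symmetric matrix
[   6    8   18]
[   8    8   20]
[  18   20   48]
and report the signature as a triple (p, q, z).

step 0: pivot 6 → sign +
step 1: pivot -8/3 → sign −
step 2: row/col 2 already zero → sign 0
signature = (1, 1, 1)

Answer: (1, 1, 1)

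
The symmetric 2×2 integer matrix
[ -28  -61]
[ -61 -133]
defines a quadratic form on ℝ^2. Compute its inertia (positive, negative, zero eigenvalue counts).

step 0: pivot -28 → sign −
step 1: pivot -3/28 → sign −
signature = (0, 2, 0)

Answer: (0, 2, 0)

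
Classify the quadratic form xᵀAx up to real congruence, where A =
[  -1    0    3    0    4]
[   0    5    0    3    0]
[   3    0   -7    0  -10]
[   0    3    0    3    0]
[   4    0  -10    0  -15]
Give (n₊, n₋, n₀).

step 0: pivot -1 → sign −
step 1: pivot 5 → sign +
step 2: pivot 2 → sign +
step 3: pivot 6/5 → sign +
step 4: pivot -1 → sign −
signature = (3, 2, 0)

Answer: (3, 2, 0)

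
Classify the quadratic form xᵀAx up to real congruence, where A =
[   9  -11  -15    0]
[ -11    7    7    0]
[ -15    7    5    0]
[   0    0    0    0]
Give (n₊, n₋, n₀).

Answer: (1, 2, 1)

Derivation:
step 0: pivot 9 → sign +
step 1: pivot -58/9 → sign −
step 2: pivot -2/29 → sign −
step 3: row/col 3 already zero → sign 0
signature = (1, 2, 1)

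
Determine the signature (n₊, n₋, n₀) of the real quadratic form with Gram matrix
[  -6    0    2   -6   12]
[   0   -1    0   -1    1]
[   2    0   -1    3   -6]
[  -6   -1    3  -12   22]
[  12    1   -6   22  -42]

step 0: pivot -6 → sign −
step 1: pivot -1 → sign −
step 2: pivot -1/3 → sign −
step 3: pivot -2 → sign −
step 4: pivot -1/2 → sign −
signature = (0, 5, 0)

Answer: (0, 5, 0)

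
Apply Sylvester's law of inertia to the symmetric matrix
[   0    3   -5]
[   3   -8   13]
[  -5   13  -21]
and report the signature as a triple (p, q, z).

Answer: (2, 1, 0)

Derivation:
step 0: pivot -8 → sign −
step 1: pivot 9/8 → sign +
step 2: pivot 1/9 → sign +
signature = (2, 1, 0)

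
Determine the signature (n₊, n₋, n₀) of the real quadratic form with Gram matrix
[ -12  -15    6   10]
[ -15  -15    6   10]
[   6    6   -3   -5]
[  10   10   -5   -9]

step 0: pivot -12 → sign −
step 1: pivot 15/4 → sign +
step 2: pivot -3/5 → sign −
step 3: pivot -2/3 → sign −
signature = (1, 3, 0)

Answer: (1, 3, 0)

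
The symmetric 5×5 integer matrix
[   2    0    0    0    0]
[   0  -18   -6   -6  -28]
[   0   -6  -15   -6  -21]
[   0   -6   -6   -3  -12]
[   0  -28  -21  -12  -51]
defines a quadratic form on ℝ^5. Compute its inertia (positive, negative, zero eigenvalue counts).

step 0: pivot 2 → sign +
step 1: pivot -18 → sign −
step 2: pivot -13 → sign −
step 3: pivot 3/13 → sign +
step 4: pivot -2/3 → sign −
signature = (2, 3, 0)

Answer: (2, 3, 0)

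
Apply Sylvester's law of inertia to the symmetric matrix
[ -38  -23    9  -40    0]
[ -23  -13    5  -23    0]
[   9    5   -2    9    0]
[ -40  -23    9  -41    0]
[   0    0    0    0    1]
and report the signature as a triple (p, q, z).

step 0: pivot -38 → sign −
step 1: pivot 35/38 → sign +
step 2: pivot -3/35 → sign −
step 3: pivot -1/3 → sign −
step 4: pivot 1 → sign +
signature = (2, 3, 0)

Answer: (2, 3, 0)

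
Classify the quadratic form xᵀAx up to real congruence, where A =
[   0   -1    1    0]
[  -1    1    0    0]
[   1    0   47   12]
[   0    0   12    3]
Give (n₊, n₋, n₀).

Answer: (2, 1, 1)

Derivation:
step 0: pivot 1 → sign +
step 1: pivot -1 → sign −
step 2: pivot 48 → sign +
step 3: row/col 3 already zero → sign 0
signature = (2, 1, 1)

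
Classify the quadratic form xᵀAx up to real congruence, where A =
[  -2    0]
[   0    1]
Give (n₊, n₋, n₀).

step 0: pivot -2 → sign −
step 1: pivot 1 → sign +
signature = (1, 1, 0)

Answer: (1, 1, 0)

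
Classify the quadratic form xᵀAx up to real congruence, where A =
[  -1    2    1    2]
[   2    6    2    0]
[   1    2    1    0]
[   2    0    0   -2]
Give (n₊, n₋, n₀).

Answer: (2, 1, 1)

Derivation:
step 0: pivot -1 → sign −
step 1: pivot 10 → sign +
step 2: pivot 2/5 → sign +
step 3: row/col 3 already zero → sign 0
signature = (2, 1, 1)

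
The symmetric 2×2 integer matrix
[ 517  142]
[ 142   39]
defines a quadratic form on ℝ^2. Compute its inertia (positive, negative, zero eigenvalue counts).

Answer: (1, 1, 0)

Derivation:
step 0: pivot 517 → sign +
step 1: pivot -1/517 → sign −
signature = (1, 1, 0)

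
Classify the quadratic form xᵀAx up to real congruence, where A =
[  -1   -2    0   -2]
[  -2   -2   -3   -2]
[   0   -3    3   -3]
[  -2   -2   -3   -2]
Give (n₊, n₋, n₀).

Answer: (1, 2, 1)

Derivation:
step 0: pivot -1 → sign −
step 1: pivot 2 → sign +
step 2: pivot -3/2 → sign −
step 3: row/col 3 already zero → sign 0
signature = (1, 2, 1)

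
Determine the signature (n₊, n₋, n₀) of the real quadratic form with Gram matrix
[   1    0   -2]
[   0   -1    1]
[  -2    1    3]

step 0: pivot 1 → sign +
step 1: pivot -1 → sign −
step 2: row/col 2 already zero → sign 0
signature = (1, 1, 1)

Answer: (1, 1, 1)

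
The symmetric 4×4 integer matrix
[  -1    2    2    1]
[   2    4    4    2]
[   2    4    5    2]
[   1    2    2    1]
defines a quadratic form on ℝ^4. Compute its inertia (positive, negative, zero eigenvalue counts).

step 0: pivot -1 → sign −
step 1: pivot 8 → sign +
step 2: pivot 1 → sign +
step 3: row/col 3 already zero → sign 0
signature = (2, 1, 1)

Answer: (2, 1, 1)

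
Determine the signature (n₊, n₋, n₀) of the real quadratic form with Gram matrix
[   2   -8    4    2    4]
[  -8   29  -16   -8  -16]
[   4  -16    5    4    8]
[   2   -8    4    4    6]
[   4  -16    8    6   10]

step 0: pivot 2 → sign +
step 1: pivot -3 → sign −
step 2: pivot -3 → sign −
step 3: pivot 2 → sign +
step 4: row/col 4 already zero → sign 0
signature = (2, 2, 1)

Answer: (2, 2, 1)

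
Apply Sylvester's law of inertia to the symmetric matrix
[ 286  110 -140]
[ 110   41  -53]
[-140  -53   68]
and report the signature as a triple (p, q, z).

step 0: pivot 286 → sign +
step 1: pivot -17/13 → sign −
step 2: pivot 3/187 → sign +
signature = (2, 1, 0)

Answer: (2, 1, 0)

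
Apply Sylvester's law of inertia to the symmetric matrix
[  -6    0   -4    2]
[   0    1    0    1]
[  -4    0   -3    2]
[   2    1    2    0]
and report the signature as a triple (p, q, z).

step 0: pivot -6 → sign −
step 1: pivot 1 → sign +
step 2: pivot -1/3 → sign −
step 3: pivot 1 → sign +
signature = (2, 2, 0)

Answer: (2, 2, 0)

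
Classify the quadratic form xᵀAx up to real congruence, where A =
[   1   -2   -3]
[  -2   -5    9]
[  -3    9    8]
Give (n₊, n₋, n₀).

step 0: pivot 1 → sign +
step 1: pivot -9 → sign −
step 2: row/col 2 already zero → sign 0
signature = (1, 1, 1)

Answer: (1, 1, 1)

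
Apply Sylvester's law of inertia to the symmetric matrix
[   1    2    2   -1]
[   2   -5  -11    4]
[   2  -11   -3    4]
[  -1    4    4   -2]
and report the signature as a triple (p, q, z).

Answer: (3, 1, 0)

Derivation:
step 0: pivot 1 → sign +
step 1: pivot -9 → sign −
step 2: pivot 18 → sign +
step 3: pivot 1/9 → sign +
signature = (3, 1, 0)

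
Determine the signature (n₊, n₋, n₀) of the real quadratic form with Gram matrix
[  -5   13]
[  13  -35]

Answer: (0, 2, 0)

Derivation:
step 0: pivot -5 → sign −
step 1: pivot -6/5 → sign −
signature = (0, 2, 0)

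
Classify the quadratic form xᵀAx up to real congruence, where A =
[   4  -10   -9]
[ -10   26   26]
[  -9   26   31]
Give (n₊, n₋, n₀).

step 0: pivot 4 → sign +
step 1: pivot 1 → sign +
step 2: pivot -3/2 → sign −
signature = (2, 1, 0)

Answer: (2, 1, 0)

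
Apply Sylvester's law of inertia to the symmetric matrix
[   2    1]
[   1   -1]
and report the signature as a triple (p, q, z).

step 0: pivot 2 → sign +
step 1: pivot -3/2 → sign −
signature = (1, 1, 0)

Answer: (1, 1, 0)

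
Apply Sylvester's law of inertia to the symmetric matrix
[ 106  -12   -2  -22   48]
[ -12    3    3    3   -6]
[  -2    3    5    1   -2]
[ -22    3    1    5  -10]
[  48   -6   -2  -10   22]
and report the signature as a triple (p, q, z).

Answer: (3, 0, 2)

Derivation:
step 0: pivot 106 → sign +
step 1: pivot 87/53 → sign +
step 2: pivot 8/29 → sign +
step 3: row/col 3 already zero → sign 0
step 4: row/col 4 already zero → sign 0
signature = (3, 0, 2)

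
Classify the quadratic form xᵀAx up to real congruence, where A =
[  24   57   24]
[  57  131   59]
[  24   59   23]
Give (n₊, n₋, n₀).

step 0: pivot 24 → sign +
step 1: pivot -35/8 → sign −
step 2: pivot -3/35 → sign −
signature = (1, 2, 0)

Answer: (1, 2, 0)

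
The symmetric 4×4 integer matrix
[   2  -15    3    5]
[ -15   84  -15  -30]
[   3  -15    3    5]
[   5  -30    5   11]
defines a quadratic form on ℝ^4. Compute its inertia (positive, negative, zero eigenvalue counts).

Answer: (2, 2, 0)

Derivation:
step 0: pivot 2 → sign +
step 1: pivot -57/2 → sign −
step 2: pivot 9/19 → sign +
step 3: pivot -1/9 → sign −
signature = (2, 2, 0)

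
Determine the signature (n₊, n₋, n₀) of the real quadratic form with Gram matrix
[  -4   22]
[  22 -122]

step 0: pivot -4 → sign −
step 1: pivot -1 → sign −
signature = (0, 2, 0)

Answer: (0, 2, 0)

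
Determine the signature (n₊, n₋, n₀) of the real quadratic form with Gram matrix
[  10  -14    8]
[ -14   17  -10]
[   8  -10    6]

Answer: (2, 1, 0)

Derivation:
step 0: pivot 10 → sign +
step 1: pivot -13/5 → sign −
step 2: pivot 2/13 → sign +
signature = (2, 1, 0)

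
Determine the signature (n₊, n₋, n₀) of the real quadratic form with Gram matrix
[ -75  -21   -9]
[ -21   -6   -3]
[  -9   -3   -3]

Answer: (0, 2, 1)

Derivation:
step 0: pivot -75 → sign −
step 1: pivot -3/25 → sign −
step 2: row/col 2 already zero → sign 0
signature = (0, 2, 1)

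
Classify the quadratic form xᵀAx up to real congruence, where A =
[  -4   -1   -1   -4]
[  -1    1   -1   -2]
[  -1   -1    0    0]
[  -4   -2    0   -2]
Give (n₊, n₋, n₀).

Answer: (2, 2, 0)

Derivation:
step 0: pivot -4 → sign −
step 1: pivot 5/4 → sign +
step 2: pivot -1/5 → sign −
step 3: pivot 2 → sign +
signature = (2, 2, 0)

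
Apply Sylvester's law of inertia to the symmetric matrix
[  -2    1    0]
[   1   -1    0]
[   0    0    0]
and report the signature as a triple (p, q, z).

step 0: pivot -2 → sign −
step 1: pivot -1/2 → sign −
step 2: row/col 2 already zero → sign 0
signature = (0, 2, 1)

Answer: (0, 2, 1)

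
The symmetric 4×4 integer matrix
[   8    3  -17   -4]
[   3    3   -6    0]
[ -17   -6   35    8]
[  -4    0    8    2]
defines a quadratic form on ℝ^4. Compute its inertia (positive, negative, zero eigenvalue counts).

Answer: (2, 2, 0)

Derivation:
step 0: pivot 8 → sign +
step 1: pivot 15/8 → sign +
step 2: pivot -6/5 → sign −
step 3: pivot -2/3 → sign −
signature = (2, 2, 0)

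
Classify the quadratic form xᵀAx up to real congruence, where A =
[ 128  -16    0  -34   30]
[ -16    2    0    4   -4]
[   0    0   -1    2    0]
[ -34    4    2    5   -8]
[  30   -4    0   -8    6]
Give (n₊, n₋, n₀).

Answer: (2, 3, 0)

Derivation:
step 0: pivot 128 → sign +
step 1: pivot -1 → sign −
step 2: pivot -1/32 → sign −
step 3: pivot 2 → sign +
step 4: pivot -1 → sign −
signature = (2, 3, 0)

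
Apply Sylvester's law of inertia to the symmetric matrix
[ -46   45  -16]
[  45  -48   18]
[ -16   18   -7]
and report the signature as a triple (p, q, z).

step 0: pivot -46 → sign −
step 1: pivot -183/46 → sign −
step 2: pivot -3/61 → sign −
signature = (0, 3, 0)

Answer: (0, 3, 0)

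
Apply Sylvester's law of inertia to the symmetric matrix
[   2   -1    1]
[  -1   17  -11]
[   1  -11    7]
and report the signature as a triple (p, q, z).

step 0: pivot 2 → sign +
step 1: pivot 33/2 → sign +
step 2: pivot -2/11 → sign −
signature = (2, 1, 0)

Answer: (2, 1, 0)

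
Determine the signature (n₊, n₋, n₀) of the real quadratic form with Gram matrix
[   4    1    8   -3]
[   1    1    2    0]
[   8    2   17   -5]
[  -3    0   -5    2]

Answer: (3, 1, 0)

Derivation:
step 0: pivot 4 → sign +
step 1: pivot 3/4 → sign +
step 2: pivot 1 → sign +
step 3: pivot -2 → sign −
signature = (3, 1, 0)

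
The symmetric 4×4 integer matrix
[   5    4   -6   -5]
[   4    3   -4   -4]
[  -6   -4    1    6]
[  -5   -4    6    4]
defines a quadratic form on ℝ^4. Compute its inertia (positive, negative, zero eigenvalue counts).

Answer: (1, 3, 0)

Derivation:
step 0: pivot 5 → sign +
step 1: pivot -1/5 → sign −
step 2: pivot -3 → sign −
step 3: pivot -1 → sign −
signature = (1, 3, 0)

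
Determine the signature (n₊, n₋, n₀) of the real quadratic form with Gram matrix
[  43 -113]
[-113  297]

step 0: pivot 43 → sign +
step 1: pivot 2/43 → sign +
signature = (2, 0, 0)

Answer: (2, 0, 0)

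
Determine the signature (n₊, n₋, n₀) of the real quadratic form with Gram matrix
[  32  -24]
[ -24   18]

Answer: (1, 0, 1)

Derivation:
step 0: pivot 32 → sign +
step 1: row/col 1 already zero → sign 0
signature = (1, 0, 1)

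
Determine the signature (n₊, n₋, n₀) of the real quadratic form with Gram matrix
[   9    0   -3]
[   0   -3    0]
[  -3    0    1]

Answer: (1, 1, 1)

Derivation:
step 0: pivot 9 → sign +
step 1: pivot -3 → sign −
step 2: row/col 2 already zero → sign 0
signature = (1, 1, 1)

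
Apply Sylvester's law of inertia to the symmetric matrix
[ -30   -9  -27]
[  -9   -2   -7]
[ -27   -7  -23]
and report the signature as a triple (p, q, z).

Answer: (1, 2, 0)

Derivation:
step 0: pivot -30 → sign −
step 1: pivot 7/10 → sign +
step 2: pivot -3/7 → sign −
signature = (1, 2, 0)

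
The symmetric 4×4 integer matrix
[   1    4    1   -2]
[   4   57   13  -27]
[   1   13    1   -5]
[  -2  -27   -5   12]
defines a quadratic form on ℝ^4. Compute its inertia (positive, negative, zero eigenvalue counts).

Answer: (2, 2, 0)

Derivation:
step 0: pivot 1 → sign +
step 1: pivot 41 → sign +
step 2: pivot -81/41 → sign −
step 3: pivot -1/9 → sign −
signature = (2, 2, 0)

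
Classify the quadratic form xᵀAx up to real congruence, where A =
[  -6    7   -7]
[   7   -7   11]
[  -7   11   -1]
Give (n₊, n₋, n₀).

step 0: pivot -6 → sign −
step 1: pivot 7/6 → sign +
step 2: pivot 2/7 → sign +
signature = (2, 1, 0)

Answer: (2, 1, 0)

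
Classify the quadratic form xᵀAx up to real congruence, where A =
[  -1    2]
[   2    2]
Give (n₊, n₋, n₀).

step 0: pivot -1 → sign −
step 1: pivot 6 → sign +
signature = (1, 1, 0)

Answer: (1, 1, 0)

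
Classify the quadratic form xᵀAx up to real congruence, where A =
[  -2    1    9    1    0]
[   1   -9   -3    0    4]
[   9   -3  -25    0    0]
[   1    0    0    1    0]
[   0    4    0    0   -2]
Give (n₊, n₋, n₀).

Answer: (2, 3, 0)

Derivation:
step 0: pivot -2 → sign −
step 1: pivot -17/2 → sign −
step 2: pivot 268/17 → sign +
step 3: pivot 13/67 → sign +
step 4: pivot -2/13 → sign −
signature = (2, 3, 0)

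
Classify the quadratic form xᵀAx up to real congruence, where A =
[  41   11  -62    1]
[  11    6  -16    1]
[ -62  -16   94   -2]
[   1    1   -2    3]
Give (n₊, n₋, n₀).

step 0: pivot 41 → sign +
step 1: pivot 125/41 → sign +
step 2: pivot 14/125 → sign +
step 3: pivot -6/7 → sign −
signature = (3, 1, 0)

Answer: (3, 1, 0)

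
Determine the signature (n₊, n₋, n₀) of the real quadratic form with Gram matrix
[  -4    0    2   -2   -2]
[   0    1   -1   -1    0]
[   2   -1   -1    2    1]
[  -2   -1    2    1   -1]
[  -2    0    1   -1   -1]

Answer: (2, 2, 1)

Derivation:
step 0: pivot -4 → sign −
step 1: pivot 1 → sign +
step 2: pivot -1 → sign −
step 3: pivot 1 → sign +
step 4: row/col 4 already zero → sign 0
signature = (2, 2, 1)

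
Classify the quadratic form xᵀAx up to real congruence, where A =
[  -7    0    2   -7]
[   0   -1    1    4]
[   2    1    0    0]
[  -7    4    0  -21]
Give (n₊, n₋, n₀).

Answer: (1, 3, 0)

Derivation:
step 0: pivot -7 → sign −
step 1: pivot -1 → sign −
step 2: pivot 11/7 → sign +
step 3: pivot -6/11 → sign −
signature = (1, 3, 0)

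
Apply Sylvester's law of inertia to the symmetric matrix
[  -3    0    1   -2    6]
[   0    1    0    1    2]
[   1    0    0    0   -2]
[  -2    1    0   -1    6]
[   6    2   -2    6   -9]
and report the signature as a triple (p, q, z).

Answer: (2, 3, 0)

Derivation:
step 0: pivot -3 → sign −
step 1: pivot 1 → sign +
step 2: pivot 1/3 → sign +
step 3: pivot -2 → sign −
step 4: pivot -1 → sign −
signature = (2, 3, 0)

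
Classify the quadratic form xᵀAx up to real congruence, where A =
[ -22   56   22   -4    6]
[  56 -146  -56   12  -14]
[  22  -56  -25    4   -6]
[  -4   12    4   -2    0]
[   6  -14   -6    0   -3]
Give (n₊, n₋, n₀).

step 0: pivot -22 → sign −
step 1: pivot -38/11 → sign −
step 2: pivot -3 → sign −
step 3: pivot -6/19 → sign −
step 4: pivot -1/3 → sign −
signature = (0, 5, 0)

Answer: (0, 5, 0)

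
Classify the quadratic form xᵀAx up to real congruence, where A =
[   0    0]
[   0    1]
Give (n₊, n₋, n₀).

Answer: (1, 0, 1)

Derivation:
step 0: pivot 1 → sign +
step 1: row/col 1 already zero → sign 0
signature = (1, 0, 1)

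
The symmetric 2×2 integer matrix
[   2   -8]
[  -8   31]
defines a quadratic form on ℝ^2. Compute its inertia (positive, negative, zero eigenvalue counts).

Answer: (1, 1, 0)

Derivation:
step 0: pivot 2 → sign +
step 1: pivot -1 → sign −
signature = (1, 1, 0)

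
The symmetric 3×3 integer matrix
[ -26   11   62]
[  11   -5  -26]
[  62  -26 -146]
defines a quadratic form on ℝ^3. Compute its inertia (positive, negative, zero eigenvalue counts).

Answer: (1, 2, 0)

Derivation:
step 0: pivot -26 → sign −
step 1: pivot -9/26 → sign −
step 2: pivot 2 → sign +
signature = (1, 2, 0)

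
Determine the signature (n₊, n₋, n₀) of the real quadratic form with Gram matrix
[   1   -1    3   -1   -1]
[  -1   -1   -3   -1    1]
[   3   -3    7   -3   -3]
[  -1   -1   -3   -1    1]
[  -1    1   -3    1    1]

Answer: (1, 2, 2)

Derivation:
step 0: pivot 1 → sign +
step 1: pivot -2 → sign −
step 2: pivot -2 → sign −
step 3: row/col 3 already zero → sign 0
step 4: row/col 4 already zero → sign 0
signature = (1, 2, 2)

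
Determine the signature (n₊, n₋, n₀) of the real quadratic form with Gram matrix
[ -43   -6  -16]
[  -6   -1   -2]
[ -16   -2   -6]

Answer: (1, 2, 0)

Derivation:
step 0: pivot -43 → sign −
step 1: pivot -7/43 → sign −
step 2: pivot 2/7 → sign +
signature = (1, 2, 0)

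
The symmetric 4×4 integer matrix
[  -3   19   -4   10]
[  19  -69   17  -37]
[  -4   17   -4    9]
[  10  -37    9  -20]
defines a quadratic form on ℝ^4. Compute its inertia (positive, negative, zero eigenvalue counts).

step 0: pivot -3 → sign −
step 1: pivot 154/3 → sign +
step 2: pivot -3/154 → sign −
step 3: row/col 3 already zero → sign 0
signature = (1, 2, 1)

Answer: (1, 2, 1)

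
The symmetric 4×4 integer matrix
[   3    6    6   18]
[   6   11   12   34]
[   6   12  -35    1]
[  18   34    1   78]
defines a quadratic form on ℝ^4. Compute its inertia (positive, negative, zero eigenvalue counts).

Answer: (2, 2, 0)

Derivation:
step 0: pivot 3 → sign +
step 1: pivot -1 → sign −
step 2: pivot -47 → sign −
step 3: pivot 3/47 → sign +
signature = (2, 2, 0)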